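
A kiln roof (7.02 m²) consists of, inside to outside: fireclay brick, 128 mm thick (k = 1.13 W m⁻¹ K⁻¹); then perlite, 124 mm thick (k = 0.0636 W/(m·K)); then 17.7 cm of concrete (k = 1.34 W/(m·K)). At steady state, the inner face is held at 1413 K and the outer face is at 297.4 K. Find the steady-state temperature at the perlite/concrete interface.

T = 365 K

Treat each layer as a resistance in series:
  R_fireclay brick = L/(kA) = 0.128/(1.13·7.02) = 0.01614 K/W
  R_perlite = L/(kA) = 0.124/(0.0636·7.02) = 0.2777 K/W
  R_concrete = L/(kA) = 0.177/(1.34·7.02) = 0.01882 K/W
ΣR = 0.01614 + 0.2777 + 0.01882 = 0.3127 K/W
Q = ΔT/ΣR = (1413 K − 297.4 K)/0.3127 = 3568 W
From the inner boundary to the perlite/concrete interface, ΣR_partial = 0.2938 K/W.
T_interface = T_in − Q·ΣR_partial = 1413 K − (3568)(0.2938) = 365 K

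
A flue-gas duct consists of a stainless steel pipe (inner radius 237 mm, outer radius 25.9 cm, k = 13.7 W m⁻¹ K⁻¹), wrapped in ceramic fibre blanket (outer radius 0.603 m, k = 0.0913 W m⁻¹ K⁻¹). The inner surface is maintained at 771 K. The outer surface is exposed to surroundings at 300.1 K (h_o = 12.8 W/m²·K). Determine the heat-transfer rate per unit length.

Treat each layer as a resistance in series:
  R'_stainless steel = ln(0.259/0.237)/(2πk) = 0.08877/(2π·13.7) = 0.001031 m·K/W
  R'_ceramic fibre blanket = ln(0.603/0.259)/(2πk) = 0.8451/(2π·0.0913) = 1.473 m·K/W
  R'_conv,out = 1/(2πr h) = 1/(2π·0.603·12.8) = 0.02062 m·K/W
ΣR = 0.001031 + 1.473 + 0.02062 = 1.495 m·K/W
Q' = ΔT/ΣR = (771 K − 300.1 K)/1.495 = 315 W/m

Q' = 315 W/m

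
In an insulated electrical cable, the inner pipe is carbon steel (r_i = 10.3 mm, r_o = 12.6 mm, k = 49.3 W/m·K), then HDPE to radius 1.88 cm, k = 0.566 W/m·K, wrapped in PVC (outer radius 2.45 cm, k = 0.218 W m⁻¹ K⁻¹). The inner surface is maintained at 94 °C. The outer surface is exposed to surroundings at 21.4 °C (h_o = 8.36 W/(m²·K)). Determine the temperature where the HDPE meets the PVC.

T = 86.4 °C

Series thermal resistances, inner to outer:
  R'_carbon steel = ln(0.0126/0.0103)/(2πk) = 0.2016/(2π·49.3) = 6.507×10^-4 m·K/W
  R'_HDPE = ln(0.0188/0.0126)/(2πk) = 0.4002/(2π·0.566) = 0.1125 m·K/W
  R'_PVC = ln(0.0245/0.0188)/(2πk) = 0.2648/(2π·0.218) = 0.1933 m·K/W
  R'_conv,out = 1/(2πr h) = 1/(2π·0.0245·8.36) = 0.7770 m·K/W
ΣR = 6.507×10^-4 + 0.1125 + 0.1933 + 0.7770 = 1.083 m·K/W
Q' = ΔT/ΣR = (94 °C − 21.4 °C)/1.083 = 67.04 W/m
From the inner boundary to the HDPE/PVC interface, ΣR_partial = 0.1132 m·K/W.
T_interface = T_in − Q'·ΣR_partial = 94 °C − (67.04)(0.1132) = 86.4 °C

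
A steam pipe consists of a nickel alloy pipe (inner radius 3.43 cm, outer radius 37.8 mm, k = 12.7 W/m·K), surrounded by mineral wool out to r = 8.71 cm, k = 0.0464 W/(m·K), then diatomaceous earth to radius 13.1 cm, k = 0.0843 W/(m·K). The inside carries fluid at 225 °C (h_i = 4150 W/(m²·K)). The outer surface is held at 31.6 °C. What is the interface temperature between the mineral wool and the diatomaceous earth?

Treat each layer as a resistance in series:
  R'_conv,in = 1/(2πr h) = 1/(2π·0.0343·4150) = 0.001118 m·K/W
  R'_nickel alloy = ln(0.0378/0.0343)/(2πk) = 0.09716/(2π·12.7) = 0.001218 m·K/W
  R'_mineral wool = ln(0.0871/0.0378)/(2πk) = 0.8347/(2π·0.0464) = 2.863 m·K/W
  R'_diatomaceous earth = ln(0.131/0.0871)/(2πk) = 0.4081/(2π·0.0843) = 0.7706 m·K/W
ΣR = 0.001118 + 0.001218 + 2.863 + 0.7706 = 3.636 m·K/W
Q' = ΔT/ΣR = (225 °C − 31.6 °C)/3.636 = 53.19 W/m
From the inner boundary to the mineral wool/diatomaceous earth interface, ΣR_partial = 2.865 m·K/W.
T_interface = T_in − Q'·ΣR_partial = 225 °C − (53.19)(2.865) = 72.6 °C

T = 72.6 °C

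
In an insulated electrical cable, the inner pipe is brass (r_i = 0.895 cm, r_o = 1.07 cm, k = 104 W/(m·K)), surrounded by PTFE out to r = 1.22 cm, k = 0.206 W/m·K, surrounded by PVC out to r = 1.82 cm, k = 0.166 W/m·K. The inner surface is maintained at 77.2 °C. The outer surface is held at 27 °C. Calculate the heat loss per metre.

Resistance network (inner→outer):
  R'_brass = ln(0.0107/0.00895)/(2πk) = 0.1786/(2π·104) = 2.733×10^-4 m·K/W
  R'_PTFE = ln(0.0122/0.0107)/(2πk) = 0.1312/(2π·0.206) = 0.1014 m·K/W
  R'_PVC = ln(0.0182/0.0122)/(2πk) = 0.4000/(2π·0.166) = 0.3835 m·K/W
ΣR = 2.733×10^-4 + 0.1014 + 0.3835 = 0.4852 m·K/W
Q' = ΔT/ΣR = (77.2 °C − 27 °C)/0.4852 = 103 W/m

Q' = 103 W/m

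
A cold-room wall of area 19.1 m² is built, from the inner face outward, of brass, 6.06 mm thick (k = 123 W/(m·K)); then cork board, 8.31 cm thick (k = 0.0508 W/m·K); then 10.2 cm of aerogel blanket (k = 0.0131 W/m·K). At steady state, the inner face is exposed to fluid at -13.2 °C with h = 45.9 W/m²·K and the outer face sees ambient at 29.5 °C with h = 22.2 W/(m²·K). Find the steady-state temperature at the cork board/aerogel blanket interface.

T = -5.74 °C

Series thermal resistances, inner to outer:
  R_conv,in = 1/(hA) = 1/(45.9·19.1) = 0.001141 K/W
  R_brass = L/(kA) = 0.00606/(123·19.1) = 2.579×10^-6 K/W
  R_cork board = L/(kA) = 0.0831/(0.0508·19.1) = 0.08565 K/W
  R_aerogel blanket = L/(kA) = 0.102/(0.0131·19.1) = 0.4077 K/W
  R_conv,out = 1/(hA) = 1/(22.2·19.1) = 0.002358 K/W
ΣR = 0.001141 + 2.579×10^-6 + 0.08565 + 0.4077 + 0.002358 = 0.4969 K/W
Q = ΔT/ΣR = (-13.2 °C − 29.5 °C)/0.4969 = -85.93 W
From the inner boundary to the cork board/aerogel blanket interface, ΣR_partial = 0.08679 K/W.
T_interface = T_in − Q·ΣR_partial = -13.2 °C − (-85.93)(0.08679) = -5.74 °C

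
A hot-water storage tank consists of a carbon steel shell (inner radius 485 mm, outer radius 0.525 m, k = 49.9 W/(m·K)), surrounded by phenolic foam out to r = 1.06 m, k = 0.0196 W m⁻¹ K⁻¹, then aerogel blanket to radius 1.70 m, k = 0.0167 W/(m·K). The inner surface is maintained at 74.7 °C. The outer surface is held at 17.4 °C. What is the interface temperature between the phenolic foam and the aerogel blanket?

Resistance network (inner→outer):
  R_carbon steel = (1/0.485 − 1/0.525)/(4πk) = 0.1571/(4π·49.9) = 2.505×10^-4 K/W
  R_phenolic foam = (1/0.525 − 1/1.06)/(4πk) = 0.9614/(4π·0.0196) = 3.903 K/W
  R_aerogel blanket = (1/1.06 − 1/1.70)/(4πk) = 0.3552/(4π·0.0167) = 1.692 K/W
ΣR = 2.505×10^-4 + 3.903 + 1.692 = 5.595 K/W
Q = ΔT/ΣR = (74.7 °C − 17.4 °C)/5.595 = 10.24 W
From the inner boundary to the phenolic foam/aerogel blanket interface, ΣR_partial = 3.903 K/W.
T_interface = T_in − Q·ΣR_partial = 74.7 °C − (10.24)(3.903) = 34.7 °C

T = 34.7 °C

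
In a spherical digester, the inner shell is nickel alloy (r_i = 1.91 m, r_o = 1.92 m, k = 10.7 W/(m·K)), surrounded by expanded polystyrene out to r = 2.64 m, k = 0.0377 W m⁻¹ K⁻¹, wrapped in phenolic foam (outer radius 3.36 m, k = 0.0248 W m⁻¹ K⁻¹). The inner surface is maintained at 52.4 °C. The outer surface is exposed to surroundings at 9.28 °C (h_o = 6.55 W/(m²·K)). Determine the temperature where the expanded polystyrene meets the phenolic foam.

Treat each layer as a resistance in series:
  R_nickel alloy = (1/1.91 − 1/1.92)/(4πk) = 0.002727/(4π·10.7) = 2.028×10^-5 K/W
  R_expanded polystyrene = (1/1.92 − 1/2.64)/(4πk) = 0.1420/(4π·0.0377) = 0.2998 K/W
  R_phenolic foam = (1/2.64 − 1/3.36)/(4πk) = 0.08117/(4π·0.0248) = 0.2605 K/W
  R_conv,out = 1/(4πr²h) = 1/(4π·3.36²·6.55) = 0.001076 K/W
ΣR = 2.028×10^-5 + 0.2998 + 0.2605 + 0.001076 = 0.5614 K/W
Q = ΔT/ΣR = (52.4 °C − 9.28 °C)/0.5614 = 76.81 W
From the inner boundary to the expanded polystyrene/phenolic foam interface, ΣR_partial = 0.2998 K/W.
T_interface = T_in − Q·ΣR_partial = 52.4 °C − (76.81)(0.2998) = 29.4 °C

T = 29.4 °C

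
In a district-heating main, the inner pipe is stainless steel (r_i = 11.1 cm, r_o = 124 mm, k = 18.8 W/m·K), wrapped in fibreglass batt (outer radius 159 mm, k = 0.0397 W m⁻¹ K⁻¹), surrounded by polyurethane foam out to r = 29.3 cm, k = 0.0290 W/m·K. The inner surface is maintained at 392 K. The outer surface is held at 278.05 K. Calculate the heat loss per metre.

Treat each layer as a resistance in series:
  R'_stainless steel = ln(0.124/0.111)/(2πk) = 0.1108/(2π·18.8) = 9.376×10^-4 m·K/W
  R'_fibreglass batt = ln(0.159/0.124)/(2πk) = 0.2486/(2π·0.0397) = 0.9967 m·K/W
  R'_polyurethane foam = ln(0.293/0.159)/(2πk) = 0.6113/(2π·0.0290) = 3.355 m·K/W
ΣR = 9.376×10^-4 + 0.9967 + 3.355 = 4.353 m·K/W
Q' = ΔT/ΣR = (392 K − 278.05 K)/4.353 = 26.2 W/m

Q' = 26.2 W/m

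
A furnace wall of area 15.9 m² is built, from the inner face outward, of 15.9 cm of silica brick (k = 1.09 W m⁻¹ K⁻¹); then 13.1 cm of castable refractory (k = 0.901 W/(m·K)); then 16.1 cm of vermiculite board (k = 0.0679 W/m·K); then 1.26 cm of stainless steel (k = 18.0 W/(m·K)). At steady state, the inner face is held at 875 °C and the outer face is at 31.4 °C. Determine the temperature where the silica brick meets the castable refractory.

T = 829 °C

Series thermal resistances, inner to outer:
  R_silica brick = L/(kA) = 0.159/(1.09·15.9) = 0.009174 K/W
  R_castable refractory = L/(kA) = 0.131/(0.901·15.9) = 0.009144 K/W
  R_vermiculite board = L/(kA) = 0.161/(0.0679·15.9) = 0.1491 K/W
  R_stainless steel = L/(kA) = 0.0126/(18.0·15.9) = 4.403×10^-5 K/W
ΣR = 0.009174 + 0.009144 + 0.1491 + 4.403×10^-5 = 0.1675 K/W
Q = ΔT/ΣR = (875 °C − 31.4 °C)/0.1675 = 5036 W
From the inner boundary to the silica brick/castable refractory interface, ΣR_partial = 0.009174 K/W.
T_interface = T_in − Q·ΣR_partial = 875 °C − (5036)(0.009174) = 829 °C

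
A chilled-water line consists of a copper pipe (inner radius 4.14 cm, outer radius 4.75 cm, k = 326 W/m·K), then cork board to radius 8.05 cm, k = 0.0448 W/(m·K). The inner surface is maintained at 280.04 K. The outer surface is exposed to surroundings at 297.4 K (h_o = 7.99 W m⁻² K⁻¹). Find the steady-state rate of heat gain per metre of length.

Treat each layer as a resistance in series:
  R'_copper = ln(0.0475/0.0414)/(2πk) = 0.1374/(2π·326) = 6.710×10^-5 m·K/W
  R'_cork board = ln(0.0805/0.0475)/(2πk) = 0.5275/(2π·0.0448) = 1.874 m·K/W
  R'_conv,out = 1/(2πr h) = 1/(2π·0.0805·7.99) = 0.2474 m·K/W
ΣR = 6.710×10^-5 + 1.874 + 0.2474 = 2.121 m·K/W
Q' = ΔT/ΣR = (280.04 K − 297.4 K)/2.121 = -8.18 W/m
(Negative Q' ⇒ heat flows inward; heat gain = 8.18 W/m.)

Q' = 8.18 W/m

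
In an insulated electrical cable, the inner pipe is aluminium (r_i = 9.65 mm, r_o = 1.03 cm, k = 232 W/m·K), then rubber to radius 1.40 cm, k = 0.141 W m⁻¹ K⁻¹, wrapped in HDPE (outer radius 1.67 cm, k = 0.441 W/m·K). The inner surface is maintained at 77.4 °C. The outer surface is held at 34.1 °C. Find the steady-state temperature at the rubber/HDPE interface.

Treat each layer as a resistance in series:
  R'_aluminium = ln(0.0103/0.00965)/(2πk) = 0.06519/(2π·232) = 4.472×10^-5 m·K/W
  R'_rubber = ln(0.0140/0.0103)/(2πk) = 0.3069/(2π·0.141) = 0.3464 m·K/W
  R'_HDPE = ln(0.0167/0.0140)/(2πk) = 0.1764/(2π·0.441) = 0.06364 m·K/W
ΣR = 4.472×10^-5 + 0.3464 + 0.06364 = 0.4101 m·K/W
Q' = ΔT/ΣR = (77.4 °C − 34.1 °C)/0.4101 = 105.6 W/m
From the inner boundary to the rubber/HDPE interface, ΣR_partial = 0.3464 m·K/W.
T_interface = T_in − Q'·ΣR_partial = 77.4 °C − (105.6)(0.3464) = 40.8 °C

T = 40.8 °C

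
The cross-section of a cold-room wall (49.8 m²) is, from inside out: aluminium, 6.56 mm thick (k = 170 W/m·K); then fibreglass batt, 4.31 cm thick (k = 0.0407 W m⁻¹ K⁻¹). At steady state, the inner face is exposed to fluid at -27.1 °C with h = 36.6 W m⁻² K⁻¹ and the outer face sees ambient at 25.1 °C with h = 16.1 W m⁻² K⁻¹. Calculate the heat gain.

Treat each layer as a resistance in series:
  R_conv,in = 1/(hA) = 1/(36.6·49.8) = 5.486×10^-4 K/W
  R_aluminium = L/(kA) = 0.00656/(170·49.8) = 7.749×10^-7 K/W
  R_fibreglass batt = L/(kA) = 0.0431/(0.0407·49.8) = 0.02126 K/W
  R_conv,out = 1/(hA) = 1/(16.1·49.8) = 0.001247 K/W
ΣR = 5.486×10^-4 + 7.749×10^-7 + 0.02126 + 0.001247 = 0.02306 K/W
Q = ΔT/ΣR = (-27.1 °C − 25.1 °C)/0.02306 = -2260 W
(Negative Q ⇒ heat flows inward; heat gain = 2260 W.)

Q = 2.26 kW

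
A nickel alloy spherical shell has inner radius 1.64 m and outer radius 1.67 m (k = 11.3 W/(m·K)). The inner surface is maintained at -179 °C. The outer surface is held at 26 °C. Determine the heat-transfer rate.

Q = 4πk·ΔT/(1/r₁ − 1/r₂) = 4π × 11.3 × 205 / (1/1.64 − 1/1.67) = 2.66×10^6 W

Q = 2660 kW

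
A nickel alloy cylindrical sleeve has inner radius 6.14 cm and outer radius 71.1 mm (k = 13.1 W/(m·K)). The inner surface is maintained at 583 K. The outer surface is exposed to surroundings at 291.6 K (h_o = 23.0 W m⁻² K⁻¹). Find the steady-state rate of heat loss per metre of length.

Q' = 2.94 kW/m

Resistance network (inner→outer):
  R'_nickel alloy = ln(0.0711/0.0614)/(2πk) = 0.1467/(2π·13.1) = 0.001782 m·K/W
  R'_conv,out = 1/(2πr h) = 1/(2π·0.0711·23.0) = 0.09732 m·K/W
ΣR = 0.001782 + 0.09732 = 0.09910 m·K/W
Q' = ΔT/ΣR = (583 K − 291.6 K)/0.09910 = 2940 W/m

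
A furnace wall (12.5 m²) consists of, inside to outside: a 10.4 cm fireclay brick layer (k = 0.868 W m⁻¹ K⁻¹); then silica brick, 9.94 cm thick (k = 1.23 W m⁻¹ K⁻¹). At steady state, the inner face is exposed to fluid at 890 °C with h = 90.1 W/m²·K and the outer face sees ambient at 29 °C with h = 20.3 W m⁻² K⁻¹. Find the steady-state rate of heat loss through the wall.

Q = 41200 W

Resistance network (inner→outer):
  R_conv,in = 1/(hA) = 1/(90.1·12.5) = 8.879×10^-4 K/W
  R_fireclay brick = L/(kA) = 0.104/(0.868·12.5) = 0.009585 K/W
  R_silica brick = L/(kA) = 0.0994/(1.23·12.5) = 0.006465 K/W
  R_conv,out = 1/(hA) = 1/(20.3·12.5) = 0.003941 K/W
ΣR = 8.879×10^-4 + 0.009585 + 0.006465 + 0.003941 = 0.02088 K/W
Q = ΔT/ΣR = (890 °C − 29 °C)/0.02088 = 41200 W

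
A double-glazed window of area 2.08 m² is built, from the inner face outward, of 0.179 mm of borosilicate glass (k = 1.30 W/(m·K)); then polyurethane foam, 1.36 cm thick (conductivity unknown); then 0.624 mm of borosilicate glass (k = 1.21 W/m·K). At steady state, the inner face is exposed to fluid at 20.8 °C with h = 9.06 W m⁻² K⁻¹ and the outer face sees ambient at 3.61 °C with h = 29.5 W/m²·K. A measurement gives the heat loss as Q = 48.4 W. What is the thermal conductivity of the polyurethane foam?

ΣR = ΔT/Q = |20.8 − 3.61|/48.4 = 0.3552 K/W
Known resistances:
  R_conv,in = 1/(hA) = 1/(9.06·2.08) = 0.05307 K/W
  R_borosilicate glass = L/(kA) = 1.79×10^-4/(1.30·2.08) = 6.620×10^-5 K/W
  R_borosilicate glass = L/(kA) = 6.24×10^-4/(1.21·2.08) = 2.479×10^-4 K/W
  R_conv,out = 1/(hA) = 1/(29.5·2.08) = 0.01630 K/W
R_polyurethane foam = ΣR − ΣR_known = 0.3552 − 0.06968 = 0.2855 K/W
L/(kA) = 0.2855 ⇒ k = 0.0136/(0.2855·2.08) = 0.0229 W/m·K

k = 0.0229 W/m·K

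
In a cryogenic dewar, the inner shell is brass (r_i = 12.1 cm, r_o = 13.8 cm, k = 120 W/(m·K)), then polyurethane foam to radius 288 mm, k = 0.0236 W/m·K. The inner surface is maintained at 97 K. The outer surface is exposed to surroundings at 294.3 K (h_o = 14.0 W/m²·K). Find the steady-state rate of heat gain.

Treat each layer as a resistance in series:
  R_brass = (1/0.121 − 1/0.138)/(4πk) = 1.018/(4π·120) = 6.751×10^-4 K/W
  R_polyurethane foam = (1/0.138 − 1/0.288)/(4πk) = 3.774/(4π·0.0236) = 12.73 K/W
  R_conv,out = 1/(4πr²h) = 1/(4π·0.288²·14.0) = 0.06853 K/W
ΣR = 6.751×10^-4 + 12.73 + 0.06853 = 12.80 K/W
Q = ΔT/ΣR = (97 K − 294.3 K)/12.80 = -15.4 W
(Negative Q ⇒ heat flows inward; heat gain = 15.4 W.)

Q = 15.4 W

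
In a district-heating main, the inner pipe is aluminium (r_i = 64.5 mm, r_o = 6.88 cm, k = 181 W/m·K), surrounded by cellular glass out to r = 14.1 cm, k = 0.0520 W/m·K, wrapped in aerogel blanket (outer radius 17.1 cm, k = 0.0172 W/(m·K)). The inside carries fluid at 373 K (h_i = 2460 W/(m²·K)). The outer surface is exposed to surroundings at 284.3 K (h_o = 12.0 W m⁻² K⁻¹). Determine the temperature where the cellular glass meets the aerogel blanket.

T = 325.0 K

Treat each layer as a resistance in series:
  R'_conv,in = 1/(2πr h) = 1/(2π·0.0645·2460) = 0.001003 m·K/W
  R'_aluminium = ln(0.0688/0.0645)/(2πk) = 0.06454/(2π·181) = 5.675×10^-5 m·K/W
  R'_cellular glass = ln(0.141/0.0688)/(2πk) = 0.7176/(2π·0.0520) = 2.196 m·K/W
  R'_aerogel blanket = ln(0.171/0.141)/(2πk) = 0.1929/(2π·0.0172) = 1.785 m·K/W
  R'_conv,out = 1/(2πr h) = 1/(2π·0.171·12.0) = 0.07756 m·K/W
ΣR = 0.001003 + 5.675×10^-5 + 2.196 + 1.785 + 0.07756 = 4.060 m·K/W
Q' = ΔT/ΣR = (373 K − 284.3 K)/4.060 = 21.85 W/m
From the inner boundary to the cellular glass/aerogel blanket interface, ΣR_partial = 2.197 m·K/W.
T_interface = T_in − Q'·ΣR_partial = 373 K − (21.85)(2.197) = 325.0 K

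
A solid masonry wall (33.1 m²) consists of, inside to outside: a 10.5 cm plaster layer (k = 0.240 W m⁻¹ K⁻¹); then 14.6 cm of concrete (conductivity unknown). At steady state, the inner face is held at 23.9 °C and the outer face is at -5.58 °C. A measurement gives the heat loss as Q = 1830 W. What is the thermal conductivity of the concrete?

ΣR = ΔT/Q = |23.9 − -5.58|/1830 = 0.01611 K/W
Known resistances:
  R_plaster = L/(kA) = 0.105/(0.240·33.1) = 0.01322 K/W
R_concrete = ΣR − ΣR_known = 0.01611 − 0.01322 = 0.002890 K/W
L/(kA) = 0.002890 ⇒ k = 0.146/(0.002890·33.1) = 1.53 W/m·K

k = 1.53 W/m·K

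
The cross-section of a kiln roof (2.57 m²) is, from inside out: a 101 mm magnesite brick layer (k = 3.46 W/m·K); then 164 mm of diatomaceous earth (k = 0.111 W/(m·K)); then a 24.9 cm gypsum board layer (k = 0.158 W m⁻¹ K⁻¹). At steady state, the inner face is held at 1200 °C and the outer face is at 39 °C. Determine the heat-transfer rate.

Q = 968 W

Treat each layer as a resistance in series:
  R_magnesite brick = L/(kA) = 0.101/(3.46·2.57) = 0.01136 K/W
  R_diatomaceous earth = L/(kA) = 0.164/(0.111·2.57) = 0.5749 K/W
  R_gypsum board = L/(kA) = 0.249/(0.158·2.57) = 0.6132 K/W
ΣR = 0.01136 + 0.5749 + 0.6132 = 1.199 K/W
Q = ΔT/ΣR = (1200 °C − 39 °C)/1.199 = 968 W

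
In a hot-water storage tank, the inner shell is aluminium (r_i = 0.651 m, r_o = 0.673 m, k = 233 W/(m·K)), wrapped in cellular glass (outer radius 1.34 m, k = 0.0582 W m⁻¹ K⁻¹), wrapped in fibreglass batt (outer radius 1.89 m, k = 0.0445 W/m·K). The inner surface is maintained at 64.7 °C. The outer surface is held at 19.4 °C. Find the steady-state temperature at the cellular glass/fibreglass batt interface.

Resistance network (inner→outer):
  R_aluminium = (1/0.651 − 1/0.673)/(4πk) = 0.05021/(4π·233) = 1.715×10^-5 K/W
  R_cellular glass = (1/0.673 − 1/1.34)/(4πk) = 0.7396/(4π·0.0582) = 1.011 K/W
  R_fibreglass batt = (1/1.34 − 1/1.89)/(4πk) = 0.2172/(4π·0.0445) = 0.3884 K/W
ΣR = 1.715×10^-5 + 1.011 + 0.3884 = 1.399 K/W
Q = ΔT/ΣR = (64.7 °C − 19.4 °C)/1.399 = 32.38 W
From the inner boundary to the cellular glass/fibreglass batt interface, ΣR_partial = 1.011 K/W.
T_interface = T_in − Q·ΣR_partial = 64.7 °C − (32.38)(1.011) = 32.0 °C

T = 32.0 °C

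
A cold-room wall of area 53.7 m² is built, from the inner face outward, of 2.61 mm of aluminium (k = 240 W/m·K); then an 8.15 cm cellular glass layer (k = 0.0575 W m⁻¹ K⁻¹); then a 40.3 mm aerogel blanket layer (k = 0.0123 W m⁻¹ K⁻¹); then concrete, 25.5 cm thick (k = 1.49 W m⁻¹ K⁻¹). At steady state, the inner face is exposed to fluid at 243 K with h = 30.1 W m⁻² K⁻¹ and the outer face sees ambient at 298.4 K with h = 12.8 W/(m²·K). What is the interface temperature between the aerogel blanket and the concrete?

Resistance network (inner→outer):
  R_conv,in = 1/(hA) = 1/(30.1·53.7) = 6.187×10^-4 K/W
  R_aluminium = L/(kA) = 0.00261/(240·53.7) = 2.025×10^-7 K/W
  R_cellular glass = L/(kA) = 0.0815/(0.0575·53.7) = 0.02639 K/W
  R_aerogel blanket = L/(kA) = 0.0403/(0.0123·53.7) = 0.06101 K/W
  R_concrete = L/(kA) = 0.255/(1.49·53.7) = 0.003187 K/W
  R_conv,out = 1/(hA) = 1/(12.8·53.7) = 0.001455 K/W
ΣR = 6.187×10^-4 + 2.025×10^-7 + 0.02639 + 0.06101 + 0.003187 + 0.001455 = 0.09266 K/W
Q = ΔT/ΣR = (243 K − 298.4 K)/0.09266 = -597.9 W
From the inner boundary to the aerogel blanket/concrete interface, ΣR_partial = 0.08802 K/W.
T_interface = T_in − Q·ΣR_partial = 243 K − (-597.9)(0.08802) = 295.6 K

T = 295.6 K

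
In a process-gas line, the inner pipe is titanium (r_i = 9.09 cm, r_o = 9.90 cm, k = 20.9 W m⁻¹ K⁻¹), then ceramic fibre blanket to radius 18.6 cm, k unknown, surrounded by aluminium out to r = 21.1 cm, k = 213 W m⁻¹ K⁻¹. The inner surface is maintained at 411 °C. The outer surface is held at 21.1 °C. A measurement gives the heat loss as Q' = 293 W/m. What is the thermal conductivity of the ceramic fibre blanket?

ΣR = ΔT/Q' = |411 − 21.1|/293 = 1.331 m·K/W
Known resistances:
  R'_titanium = ln(0.0990/0.0909)/(2πk) = 0.08536/(2π·20.9) = 6.500×10^-4 m·K/W
  R'_aluminium = ln(0.211/0.186)/(2πk) = 0.1261/(2π·213) = 9.423×10^-5 m·K/W
R_ceramic fibre blanket = ΣR − ΣR_known = 1.331 − 7.442×10^-4 = 1.330 m·K/W
ln(r₂/r₁)/(2πk) = 1.330 ⇒ k = 0.6306/(2π·1.330) = 0.0755 W/m·K

k = 0.0755 W/m·K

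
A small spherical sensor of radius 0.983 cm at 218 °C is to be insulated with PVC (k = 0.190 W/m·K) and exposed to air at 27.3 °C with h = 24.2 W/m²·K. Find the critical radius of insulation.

For a sphere, r_cr = 2k_ins/h = 2·0.190/24.2 = 0.0157 m = 1.57 cm

r_cr = 1.57 cm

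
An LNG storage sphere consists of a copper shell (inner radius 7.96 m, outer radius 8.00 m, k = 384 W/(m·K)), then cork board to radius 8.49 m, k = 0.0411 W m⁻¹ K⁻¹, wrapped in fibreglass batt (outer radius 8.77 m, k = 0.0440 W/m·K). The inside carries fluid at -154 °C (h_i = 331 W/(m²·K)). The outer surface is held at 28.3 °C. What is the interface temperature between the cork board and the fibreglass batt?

Series thermal resistances, inner to outer:
  R_conv,in = 1/(4πr²h) = 1/(4π·7.96²·331) = 3.794×10^-6 K/W
  R_copper = (1/7.96 − 1/8.00)/(4πk) = 6.281×10^-4/(4π·384) = 1.302×10^-7 K/W
  R_cork board = (1/8.00 − 1/8.49)/(4πk) = 0.007214/(4π·0.0411) = 0.01397 K/W
  R_fibreglass batt = (1/8.49 − 1/8.77)/(4πk) = 0.003761/(4π·0.0440) = 0.006801 K/W
ΣR = 3.794×10^-6 + 1.302×10^-7 + 0.01397 + 0.006801 = 0.02077 K/W
Q = ΔT/ΣR = (-154 °C − 28.3 °C)/0.02077 = -8777 W
From the inner boundary to the cork board/fibreglass batt interface, ΣR_partial = 0.01397 K/W.
T_interface = T_in − Q·ΣR_partial = -154 °C − (-8777)(0.01397) = -31.4 °C

T = -31.4 °C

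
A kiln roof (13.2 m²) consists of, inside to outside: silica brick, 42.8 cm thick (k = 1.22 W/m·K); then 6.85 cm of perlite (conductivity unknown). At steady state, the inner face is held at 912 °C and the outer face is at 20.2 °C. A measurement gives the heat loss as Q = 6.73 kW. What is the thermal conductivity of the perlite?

k = 0.0490 W/m·K

ΣR = ΔT/Q = |912 − 20.2|/6730 = 0.1325 K/W
Known resistances:
  R_silica brick = L/(kA) = 0.428/(1.22·13.2) = 0.02658 K/W
R_perlite = ΣR − ΣR_known = 0.1325 − 0.02658 = 0.1059 K/W
L/(kA) = 0.1059 ⇒ k = 0.0685/(0.1059·13.2) = 0.0490 W/m·K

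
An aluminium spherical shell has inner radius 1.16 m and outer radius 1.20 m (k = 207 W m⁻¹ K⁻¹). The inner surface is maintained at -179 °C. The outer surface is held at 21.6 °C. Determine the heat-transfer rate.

Q = 4πk·ΔT/(1/r₁ − 1/r₂) = 4π × 207 × 200.6 / (1/1.16 − 1/1.20) = 1.82×10^7 W

Q = 18200 kW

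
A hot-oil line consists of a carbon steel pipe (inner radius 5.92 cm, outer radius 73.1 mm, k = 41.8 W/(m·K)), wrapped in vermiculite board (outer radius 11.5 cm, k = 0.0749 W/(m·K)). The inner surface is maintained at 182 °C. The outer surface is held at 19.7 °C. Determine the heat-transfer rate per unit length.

Treat each layer as a resistance in series:
  R'_carbon steel = ln(0.0731/0.0592)/(2πk) = 0.2109/(2π·41.8) = 8.030×10^-4 m·K/W
  R'_vermiculite board = ln(0.115/0.0731)/(2πk) = 0.4531/(2π·0.0749) = 0.9628 m·K/W
ΣR = 8.030×10^-4 + 0.9628 = 0.9636 m·K/W
Q' = ΔT/ΣR = (182 °C − 19.7 °C)/0.9636 = 168 W/m

Q' = 168 W/m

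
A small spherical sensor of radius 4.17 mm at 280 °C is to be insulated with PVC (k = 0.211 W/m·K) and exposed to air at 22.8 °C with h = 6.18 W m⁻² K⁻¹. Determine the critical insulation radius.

For a sphere, r_cr = 2k_ins/h = 2·0.211/6.18 = 0.0683 m = 6.83 cm

r_cr = 6.83 cm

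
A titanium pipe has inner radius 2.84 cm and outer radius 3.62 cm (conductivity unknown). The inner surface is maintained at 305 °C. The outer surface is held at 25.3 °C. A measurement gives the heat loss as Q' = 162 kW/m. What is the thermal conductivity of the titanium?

k = 22.4 W/m·K

ΣR = ΔT/Q' = |305 − 25.3|/1.62×10^5 = 0.001727 m·K/W
ln(r₂/r₁)/(2πk) = 0.001727 ⇒ k = 0.2427/(2π·0.001727) = 22.4 W/m·K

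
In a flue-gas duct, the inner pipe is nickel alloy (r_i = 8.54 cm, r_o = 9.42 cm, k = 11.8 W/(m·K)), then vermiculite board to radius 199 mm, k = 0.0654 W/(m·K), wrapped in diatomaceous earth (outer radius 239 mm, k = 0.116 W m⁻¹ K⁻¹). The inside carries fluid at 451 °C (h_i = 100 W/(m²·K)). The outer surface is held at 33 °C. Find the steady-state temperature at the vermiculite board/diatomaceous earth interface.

Resistance network (inner→outer):
  R'_conv,in = 1/(2πr h) = 1/(2π·0.0854·100) = 0.01864 m·K/W
  R'_nickel alloy = ln(0.0942/0.0854)/(2πk) = 0.09807/(2π·11.8) = 0.001323 m·K/W
  R'_vermiculite board = ln(0.199/0.0942)/(2πk) = 0.7479/(2π·0.0654) = 1.820 m·K/W
  R'_diatomaceous earth = ln(0.239/0.199)/(2πk) = 0.1832/(2π·0.116) = 0.2513 m·K/W
ΣR = 0.01864 + 0.001323 + 1.820 + 0.2513 = 2.091 m·K/W
Q' = ΔT/ΣR = (451 °C − 33 °C)/2.091 = 199.9 W/m
From the inner boundary to the vermiculite board/diatomaceous earth interface, ΣR_partial = 1.840 m·K/W.
T_interface = T_in − Q'·ΣR_partial = 451 °C − (199.9)(1.840) = 83.2 °C

T = 83.2 °C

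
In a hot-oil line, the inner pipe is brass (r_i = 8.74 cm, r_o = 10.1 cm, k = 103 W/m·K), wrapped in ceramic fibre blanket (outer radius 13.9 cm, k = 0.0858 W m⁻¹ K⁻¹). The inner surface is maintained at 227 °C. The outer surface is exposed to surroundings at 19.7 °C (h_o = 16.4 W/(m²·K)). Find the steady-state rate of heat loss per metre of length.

Q' = 313 W/m

Resistance network (inner→outer):
  R'_brass = ln(0.101/0.0874)/(2πk) = 0.1446/(2π·103) = 2.235×10^-4 m·K/W
  R'_ceramic fibre blanket = ln(0.139/0.101)/(2πk) = 0.3194/(2π·0.0858) = 0.5924 m·K/W
  R'_conv,out = 1/(2πr h) = 1/(2π·0.139·16.4) = 0.06982 m·K/W
ΣR = 2.235×10^-4 + 0.5924 + 0.06982 = 0.6624 m·K/W
Q' = ΔT/ΣR = (227 °C − 19.7 °C)/0.6624 = 313 W/m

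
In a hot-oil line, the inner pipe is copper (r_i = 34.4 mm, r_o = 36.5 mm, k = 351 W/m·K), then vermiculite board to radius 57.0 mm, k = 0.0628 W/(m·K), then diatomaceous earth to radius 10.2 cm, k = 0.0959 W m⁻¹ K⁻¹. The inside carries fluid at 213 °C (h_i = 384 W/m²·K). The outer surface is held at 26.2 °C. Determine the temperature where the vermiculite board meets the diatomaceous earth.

T = 112 °C

Treat each layer as a resistance in series:
  R'_conv,in = 1/(2πr h) = 1/(2π·0.0344·384) = 0.01205 m·K/W
  R'_copper = ln(0.0365/0.0344)/(2πk) = 0.05926/(2π·351) = 2.687×10^-5 m·K/W
  R'_vermiculite board = ln(0.0570/0.0365)/(2πk) = 0.4457/(2π·0.0628) = 1.130 m·K/W
  R'_diatomaceous earth = ln(0.102/0.0570)/(2πk) = 0.5819/(2π·0.0959) = 0.9658 m·K/W
ΣR = 0.01205 + 2.687×10^-5 + 1.130 + 0.9658 = 2.108 m·K/W
Q' = ΔT/ΣR = (213 °C − 26.2 °C)/2.108 = 88.61 W/m
From the inner boundary to the vermiculite board/diatomaceous earth interface, ΣR_partial = 1.142 m·K/W.
T_interface = T_in − Q'·ΣR_partial = 213 °C − (88.61)(1.142) = 112 °C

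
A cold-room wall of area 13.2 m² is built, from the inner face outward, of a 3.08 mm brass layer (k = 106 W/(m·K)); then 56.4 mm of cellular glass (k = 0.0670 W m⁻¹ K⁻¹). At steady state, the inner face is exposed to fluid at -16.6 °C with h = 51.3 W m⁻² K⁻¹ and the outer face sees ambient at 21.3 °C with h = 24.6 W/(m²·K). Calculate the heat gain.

Resistance network (inner→outer):
  R_conv,in = 1/(hA) = 1/(51.3·13.2) = 0.001477 K/W
  R_brass = L/(kA) = 0.00308/(106·13.2) = 2.201×10^-6 K/W
  R_cellular glass = L/(kA) = 0.0564/(0.0670·13.2) = 0.06377 K/W
  R_conv,out = 1/(hA) = 1/(24.6·13.2) = 0.003080 K/W
ΣR = 0.001477 + 2.201×10^-6 + 0.06377 + 0.003080 = 0.06833 K/W
Q = ΔT/ΣR = (-16.6 °C − 21.3 °C)/0.06833 = -555 W
(Negative Q ⇒ heat flows inward; heat gain = 555 W.)

Q = 555 W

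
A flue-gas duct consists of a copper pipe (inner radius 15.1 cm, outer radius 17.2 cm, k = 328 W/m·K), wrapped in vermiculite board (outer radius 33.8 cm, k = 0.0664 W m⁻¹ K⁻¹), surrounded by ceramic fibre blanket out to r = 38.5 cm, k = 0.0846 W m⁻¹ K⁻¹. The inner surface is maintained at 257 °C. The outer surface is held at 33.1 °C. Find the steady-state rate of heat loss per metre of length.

Treat each layer as a resistance in series:
  R'_copper = ln(0.172/0.151)/(2πk) = 0.1302/(2π·328) = 6.318×10^-5 m·K/W
  R'_vermiculite board = ln(0.338/0.172)/(2πk) = 0.6756/(2π·0.0664) = 1.619 m·K/W
  R'_ceramic fibre blanket = ln(0.385/0.338)/(2πk) = 0.1302/(2π·0.0846) = 0.2449 m·K/W
ΣR = 6.318×10^-5 + 1.619 + 0.2449 = 1.864 m·K/W
Q' = ΔT/ΣR = (257 °C − 33.1 °C)/1.864 = 120 W/m

Q' = 120 W/m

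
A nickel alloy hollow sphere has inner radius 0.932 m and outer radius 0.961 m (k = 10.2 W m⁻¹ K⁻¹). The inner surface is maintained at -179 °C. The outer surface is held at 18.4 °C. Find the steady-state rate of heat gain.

Q = 4πk·ΔT/(1/r₁ − 1/r₂) = 4π × 10.2 × 197.4 / (1/0.932 − 1/0.961) = 7.81×10^5 W

Q = 7.81×10^5 W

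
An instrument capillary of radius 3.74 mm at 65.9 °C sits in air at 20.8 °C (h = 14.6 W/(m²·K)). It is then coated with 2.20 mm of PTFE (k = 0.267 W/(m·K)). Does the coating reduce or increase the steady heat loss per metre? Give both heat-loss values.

increases: 15.5 → 21.4 W/m

Critical radius for a cylinder: r_cr = k/h = 0.0183 m = 1.83 cm.
Outer radius after coating: r₂ = 0.00374 + 0.00220 = 0.00594 m.
Since r₁ < r_cr and r₂ ≤ r_cr, the coating moves toward the maximum at r_cr — heat loss rises.
Bare: R = 1/(2πr₁h) = 2.915 m·K/W; Q = 45.1/2.915 = 15.5 W/m.
Coated: R = R_cond + R_conv = 2.111 m·K/W; Q = 45.1/2.111 = 21.4 W/m.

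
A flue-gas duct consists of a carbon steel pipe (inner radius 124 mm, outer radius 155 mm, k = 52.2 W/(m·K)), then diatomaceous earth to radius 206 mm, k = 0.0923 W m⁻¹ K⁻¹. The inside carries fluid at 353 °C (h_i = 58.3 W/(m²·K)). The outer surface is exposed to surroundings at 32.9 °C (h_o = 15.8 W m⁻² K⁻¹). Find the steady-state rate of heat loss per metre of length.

Q' = 569 W/m

Series thermal resistances, inner to outer:
  R'_conv,in = 1/(2πr h) = 1/(2π·0.124·58.3) = 0.02202 m·K/W
  R'_carbon steel = ln(0.155/0.124)/(2πk) = 0.2231/(2π·52.2) = 6.804×10^-4 m·K/W
  R'_diatomaceous earth = ln(0.206/0.155)/(2πk) = 0.2845/(2π·0.0923) = 0.4905 m·K/W
  R'_conv,out = 1/(2πr h) = 1/(2π·0.206·15.8) = 0.04890 m·K/W
ΣR = 0.02202 + 6.804×10^-4 + 0.4905 + 0.04890 = 0.5621 m·K/W
Q' = ΔT/ΣR = (353 °C − 32.9 °C)/0.5621 = 569 W/m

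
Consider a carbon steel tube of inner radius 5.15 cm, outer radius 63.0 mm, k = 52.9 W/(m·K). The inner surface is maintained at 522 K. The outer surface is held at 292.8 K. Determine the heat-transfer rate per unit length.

Q' = 378 kW/m

Q' = 2πk·ΔT/ln(r₂/r₁) = 2π × 52.9 × 229.2 / ln(0.0630/0.0515) = 3.78×10^5 W/m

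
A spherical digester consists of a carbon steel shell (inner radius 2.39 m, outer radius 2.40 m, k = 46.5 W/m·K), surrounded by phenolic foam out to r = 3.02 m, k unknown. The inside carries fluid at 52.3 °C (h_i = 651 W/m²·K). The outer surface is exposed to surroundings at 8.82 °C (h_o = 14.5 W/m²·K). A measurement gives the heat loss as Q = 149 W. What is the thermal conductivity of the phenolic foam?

ΣR = ΔT/Q = |52.3 − 8.82|/149 = 0.2918 K/W
Known resistances:
  R_conv,in = 1/(4πr²h) = 1/(4π·2.39²·651) = 2.140×10^-5 K/W
  R_carbon steel = (1/2.39 − 1/2.40)/(4πk) = 0.001743/(4π·46.5) = 2.984×10^-6 K/W
  R_conv,out = 1/(4πr²h) = 1/(4π·3.02²·14.5) = 6.017×10^-4 K/W
R_phenolic foam = ΣR − ΣR_known = 0.2918 − 6.261×10^-4 = 0.2912 K/W
(1/r₁−1/r₂)/(4πk) = 0.2912 ⇒ k = 0.08554/(4π·0.2912) = 0.0234 W/m·K

k = 0.0234 W/m·K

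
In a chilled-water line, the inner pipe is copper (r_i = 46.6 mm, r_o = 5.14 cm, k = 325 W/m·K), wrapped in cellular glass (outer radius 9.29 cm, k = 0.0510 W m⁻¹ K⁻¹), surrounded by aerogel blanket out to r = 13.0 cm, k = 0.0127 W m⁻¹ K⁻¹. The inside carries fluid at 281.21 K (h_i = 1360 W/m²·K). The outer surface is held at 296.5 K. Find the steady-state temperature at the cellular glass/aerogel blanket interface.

T = 285.9 K

Resistance network (inner→outer):
  R'_conv,in = 1/(2πr h) = 1/(2π·0.0466·1360) = 0.002511 m·K/W
  R'_copper = ln(0.0514/0.0466)/(2πk) = 0.09804/(2π·325) = 4.801×10^-5 m·K/W
  R'_cellular glass = ln(0.0929/0.0514)/(2πk) = 0.5919/(2π·0.0510) = 1.847 m·K/W
  R'_aerogel blanket = ln(0.130/0.0929)/(2πk) = 0.3360/(2π·0.0127) = 4.211 m·K/W
ΣR = 0.002511 + 4.801×10^-5 + 1.847 + 4.211 = 6.061 m·K/W
Q' = ΔT/ΣR = (281.21 K − 296.5 K)/6.061 = -2.523 W/m
From the inner boundary to the cellular glass/aerogel blanket interface, ΣR_partial = 1.850 m·K/W.
T_interface = T_in − Q'·ΣR_partial = 281.21 K − (-2.523)(1.850) = 285.9 K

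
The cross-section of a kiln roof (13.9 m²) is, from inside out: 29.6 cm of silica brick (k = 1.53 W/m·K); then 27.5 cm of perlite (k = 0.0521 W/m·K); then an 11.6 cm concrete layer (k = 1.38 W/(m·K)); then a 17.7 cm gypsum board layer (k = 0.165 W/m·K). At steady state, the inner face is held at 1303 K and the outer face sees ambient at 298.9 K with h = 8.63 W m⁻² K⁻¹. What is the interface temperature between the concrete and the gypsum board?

T = 476 K

Series thermal resistances, inner to outer:
  R_silica brick = L/(kA) = 0.296/(1.53·13.9) = 0.01392 K/W
  R_perlite = L/(kA) = 0.275/(0.0521·13.9) = 0.3797 K/W
  R_concrete = L/(kA) = 0.116/(1.38·13.9) = 0.006047 K/W
  R_gypsum board = L/(kA) = 0.177/(0.165·13.9) = 0.07717 K/W
  R_conv,out = 1/(hA) = 1/(8.63·13.9) = 0.008336 K/W
ΣR = 0.01392 + 0.3797 + 0.006047 + 0.07717 + 0.008336 = 0.4852 K/W
Q = ΔT/ΣR = (1303 K − 298.9 K)/0.4852 = 2069 W
From the inner boundary to the concrete/gypsum board interface, ΣR_partial = 0.3997 K/W.
T_interface = T_in − Q·ΣR_partial = 1303 K − (2069)(0.3997) = 476 K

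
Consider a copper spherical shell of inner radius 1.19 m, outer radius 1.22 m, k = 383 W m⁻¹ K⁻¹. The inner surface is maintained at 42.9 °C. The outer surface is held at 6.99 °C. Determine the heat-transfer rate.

Q = 4πk·ΔT/(1/r₁ − 1/r₂) = 4π × 383 × 35.91 / (1/1.19 − 1/1.22) = 8.36×10^6 W

Q = 8360 kW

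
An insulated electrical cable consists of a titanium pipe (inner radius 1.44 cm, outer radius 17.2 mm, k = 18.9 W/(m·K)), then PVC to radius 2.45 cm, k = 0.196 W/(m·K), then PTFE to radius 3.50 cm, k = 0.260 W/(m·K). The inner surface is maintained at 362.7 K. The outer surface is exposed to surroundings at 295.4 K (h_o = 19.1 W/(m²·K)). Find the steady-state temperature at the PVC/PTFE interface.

Series thermal resistances, inner to outer:
  R'_titanium = ln(0.0172/0.0144)/(2πk) = 0.1777/(2π·18.9) = 0.001496 m·K/W
  R'_PVC = ln(0.0245/0.0172)/(2πk) = 0.3538/(2π·0.196) = 0.2873 m·K/W
  R'_PTFE = ln(0.0350/0.0245)/(2πk) = 0.3567/(2π·0.260) = 0.2183 m·K/W
  R'_conv,out = 1/(2πr h) = 1/(2π·0.0350·19.1) = 0.2381 m·K/W
ΣR = 0.001496 + 0.2873 + 0.2183 + 0.2381 = 0.7452 m·K/W
Q' = ΔT/ΣR = (362.7 K − 295.4 K)/0.7452 = 90.31 W/m
From the inner boundary to the PVC/PTFE interface, ΣR_partial = 0.2888 m·K/W.
T_interface = T_in − Q'·ΣR_partial = 362.7 K − (90.31)(0.2888) = 336.6 K

T = 336.6 K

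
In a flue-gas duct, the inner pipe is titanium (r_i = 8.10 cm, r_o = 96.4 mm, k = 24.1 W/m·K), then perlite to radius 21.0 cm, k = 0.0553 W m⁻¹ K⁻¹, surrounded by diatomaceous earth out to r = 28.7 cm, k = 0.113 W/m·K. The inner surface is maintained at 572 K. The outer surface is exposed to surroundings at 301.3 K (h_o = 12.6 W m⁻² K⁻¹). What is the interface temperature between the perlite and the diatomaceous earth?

T = 349.4 K

Series thermal resistances, inner to outer:
  R'_titanium = ln(0.0964/0.0810)/(2πk) = 0.1741/(2π·24.1) = 0.001149 m·K/W
  R'_perlite = ln(0.210/0.0964)/(2πk) = 0.7786/(2π·0.0553) = 2.241 m·K/W
  R'_diatomaceous earth = ln(0.287/0.210)/(2πk) = 0.3124/(2π·0.113) = 0.4400 m·K/W
  R'_conv,out = 1/(2πr h) = 1/(2π·0.287·12.6) = 0.04401 m·K/W
ΣR = 0.001149 + 2.241 + 0.4400 + 0.04401 = 2.726 m·K/W
Q' = ΔT/ΣR = (572 K − 301.3 K)/2.726 = 99.30 W/m
From the inner boundary to the perlite/diatomaceous earth interface, ΣR_partial = 2.242 m·K/W.
T_interface = T_in − Q'·ΣR_partial = 572 K − (99.30)(2.242) = 349.4 K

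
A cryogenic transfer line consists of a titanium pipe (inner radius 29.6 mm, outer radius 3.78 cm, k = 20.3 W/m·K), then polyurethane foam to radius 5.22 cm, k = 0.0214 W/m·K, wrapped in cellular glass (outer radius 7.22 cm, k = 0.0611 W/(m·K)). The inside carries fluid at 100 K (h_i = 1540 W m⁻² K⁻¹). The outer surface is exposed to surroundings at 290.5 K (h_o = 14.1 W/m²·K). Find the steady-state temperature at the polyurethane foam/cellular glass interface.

T = 234.5 K

Series thermal resistances, inner to outer:
  R'_conv,in = 1/(2πr h) = 1/(2π·0.0296·1540) = 0.003491 m·K/W
  R'_titanium = ln(0.0378/0.0296)/(2πk) = 0.2445/(2π·20.3) = 0.001917 m·K/W
  R'_polyurethane foam = ln(0.0522/0.0378)/(2πk) = 0.3228/(2π·0.0214) = 2.401 m·K/W
  R'_cellular glass = ln(0.0722/0.0522)/(2πk) = 0.3244/(2π·0.0611) = 0.8449 m·K/W
  R'_conv,out = 1/(2πr h) = 1/(2π·0.0722·14.1) = 0.1563 m·K/W
ΣR = 0.003491 + 0.001917 + 2.401 + 0.8449 + 0.1563 = 3.408 m·K/W
Q' = ΔT/ΣR = (100 K − 290.5 K)/3.408 = -55.90 W/m
From the inner boundary to the polyurethane foam/cellular glass interface, ΣR_partial = 2.406 m·K/W.
T_interface = T_in − Q'·ΣR_partial = 100 K − (-55.90)(2.406) = 234.5 K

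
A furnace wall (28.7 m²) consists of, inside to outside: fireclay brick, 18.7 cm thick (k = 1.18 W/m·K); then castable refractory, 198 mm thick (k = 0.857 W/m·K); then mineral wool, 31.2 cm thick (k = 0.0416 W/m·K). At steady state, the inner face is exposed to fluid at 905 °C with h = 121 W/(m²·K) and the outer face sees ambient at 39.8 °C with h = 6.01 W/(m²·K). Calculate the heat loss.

Resistance network (inner→outer):
  R_conv,in = 1/(hA) = 1/(121·28.7) = 2.880×10^-4 K/W
  R_fireclay brick = L/(kA) = 0.187/(1.18·28.7) = 0.005522 K/W
  R_castable refractory = L/(kA) = 0.198/(0.857·28.7) = 0.008050 K/W
  R_mineral wool = L/(kA) = 0.312/(0.0416·28.7) = 0.2613 K/W
  R_conv,out = 1/(hA) = 1/(6.01·28.7) = 0.005798 K/W
ΣR = 2.880×10^-4 + 0.005522 + 0.008050 + 0.2613 + 0.005798 = 0.2810 K/W
Q = ΔT/ΣR = (905 °C − 39.8 °C)/0.2810 = 3080 W

Q = 3.08 kW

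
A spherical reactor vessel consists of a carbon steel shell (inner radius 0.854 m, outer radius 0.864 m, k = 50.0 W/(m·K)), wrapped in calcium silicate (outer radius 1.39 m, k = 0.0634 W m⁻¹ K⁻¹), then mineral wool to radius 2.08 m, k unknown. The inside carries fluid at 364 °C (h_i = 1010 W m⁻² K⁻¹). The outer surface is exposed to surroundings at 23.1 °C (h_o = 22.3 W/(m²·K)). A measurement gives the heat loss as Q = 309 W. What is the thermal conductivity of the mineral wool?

ΣR = ΔT/Q = |364 − 23.1|/309 = 1.103 K/W
Known resistances:
  R_conv,in = 1/(4πr²h) = 1/(4π·0.854²·1010) = 1.080×10^-4 K/W
  R_carbon steel = (1/0.854 − 1/0.864)/(4πk) = 0.01355/(4π·50.0) = 2.157×10^-5 K/W
  R_calcium silicate = (1/0.864 − 1/1.39)/(4πk) = 0.4380/(4π·0.0634) = 0.5497 K/W
  R_conv,out = 1/(4πr²h) = 1/(4π·2.08²·22.3) = 8.248×10^-4 K/W
R_mineral wool = ΣR − ΣR_known = 1.103 − 0.5507 = 0.5523 K/W
(1/r₁−1/r₂)/(4πk) = 0.5523 ⇒ k = 0.2387/(4π·0.5523) = 0.0344 W/m·K

k = 0.0344 W/m·K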